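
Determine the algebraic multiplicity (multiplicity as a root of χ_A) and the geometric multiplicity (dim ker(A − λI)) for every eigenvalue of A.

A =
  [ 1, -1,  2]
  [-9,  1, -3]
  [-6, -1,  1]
λ = 1: alg = 3, geom = 1

Step 1 — factor the characteristic polynomial to read off the algebraic multiplicities:
  χ_A(x) = (x - 1)^3

Step 2 — compute geometric multiplicities via the rank-nullity identity g(λ) = n − rank(A − λI):
  rank(A − (1)·I) = 2, so dim ker(A − (1)·I) = n − 2 = 1

Summary:
  λ = 1: algebraic multiplicity = 3, geometric multiplicity = 1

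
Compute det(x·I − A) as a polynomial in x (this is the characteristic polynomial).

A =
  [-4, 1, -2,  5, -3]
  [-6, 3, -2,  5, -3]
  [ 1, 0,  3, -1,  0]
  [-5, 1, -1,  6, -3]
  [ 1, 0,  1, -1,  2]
x^5 - 10*x^4 + 40*x^3 - 80*x^2 + 80*x - 32

Expanding det(x·I − A) (e.g. by cofactor expansion or by noting that A is similar to its Jordan form J, which has the same characteristic polynomial as A) gives
  χ_A(x) = x^5 - 10*x^4 + 40*x^3 - 80*x^2 + 80*x - 32
which factors as (x - 2)^5. The eigenvalues (with algebraic multiplicities) are λ = 2 with multiplicity 5.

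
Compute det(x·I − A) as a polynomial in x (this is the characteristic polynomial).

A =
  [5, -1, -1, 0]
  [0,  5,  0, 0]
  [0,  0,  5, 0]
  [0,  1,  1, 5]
x^4 - 20*x^3 + 150*x^2 - 500*x + 625

Expanding det(x·I − A) (e.g. by cofactor expansion or by noting that A is similar to its Jordan form J, which has the same characteristic polynomial as A) gives
  χ_A(x) = x^4 - 20*x^3 + 150*x^2 - 500*x + 625
which factors as (x - 5)^4. The eigenvalues (with algebraic multiplicities) are λ = 5 with multiplicity 4.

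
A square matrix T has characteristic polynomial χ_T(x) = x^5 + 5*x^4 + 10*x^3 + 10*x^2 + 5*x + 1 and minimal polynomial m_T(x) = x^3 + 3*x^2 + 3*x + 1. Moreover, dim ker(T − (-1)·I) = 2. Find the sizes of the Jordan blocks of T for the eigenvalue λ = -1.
Block sizes for λ = -1: [3, 2]

Step 1 — from the characteristic polynomial, algebraic multiplicity of λ = -1 is 5. From dim ker(T − (-1)·I) = 2, there are exactly 2 Jordan blocks for λ = -1.
Step 2 — from the minimal polynomial, the factor (x + 1)^3 tells us the largest block for λ = -1 has size 3.
Step 3 — with total size 5, 2 blocks, and largest block 3, the block sizes (in nonincreasing order) are [3, 2].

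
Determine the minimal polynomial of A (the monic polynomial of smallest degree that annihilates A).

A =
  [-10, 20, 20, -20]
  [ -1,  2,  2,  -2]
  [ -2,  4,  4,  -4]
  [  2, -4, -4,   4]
x^2

The characteristic polynomial is χ_A(x) = x^4, so the eigenvalues are known. The minimal polynomial is
  m_A(x) = Π_λ (x − λ)^{k_λ}
where k_λ is the size of the *largest* Jordan block for λ (equivalently, the smallest k with (A − λI)^k v = 0 for every generalised eigenvector v of λ).

  λ = 0: largest Jordan block has size 2, contributing (x − 0)^2

So m_A(x) = x^2 = x^2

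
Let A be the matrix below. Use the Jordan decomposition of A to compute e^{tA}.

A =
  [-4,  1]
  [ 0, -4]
e^{tA} =
  [exp(-4*t), t*exp(-4*t)]
  [0, exp(-4*t)]

Strategy: write A = P · J · P⁻¹ where J is a Jordan canonical form, so e^{tA} = P · e^{tJ} · P⁻¹, and e^{tJ} can be computed block-by-block.

A has Jordan form
J =
  [-4,  1]
  [ 0, -4]
(up to reordering of blocks).

Per-block formulas:
  For a 2×2 Jordan block J_2(-4): exp(t · J_2(-4)) = e^(-4t)·(I + t·N), where N is the 2×2 nilpotent shift.

After assembling e^{tJ} and conjugating by P, we get:

e^{tA} =
  [exp(-4*t), t*exp(-4*t)]
  [0, exp(-4*t)]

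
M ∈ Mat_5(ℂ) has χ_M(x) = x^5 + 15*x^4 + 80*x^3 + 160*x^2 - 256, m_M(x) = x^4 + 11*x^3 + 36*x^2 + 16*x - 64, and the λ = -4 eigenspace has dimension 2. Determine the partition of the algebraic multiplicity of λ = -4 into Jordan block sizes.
Block sizes for λ = -4: [3, 1]

Step 1 — from the characteristic polynomial, algebraic multiplicity of λ = -4 is 4. From dim ker(M − (-4)·I) = 2, there are exactly 2 Jordan blocks for λ = -4.
Step 2 — from the minimal polynomial, the factor (x + 4)^3 tells us the largest block for λ = -4 has size 3.
Step 3 — with total size 4, 2 blocks, and largest block 3, the block sizes (in nonincreasing order) are [3, 1].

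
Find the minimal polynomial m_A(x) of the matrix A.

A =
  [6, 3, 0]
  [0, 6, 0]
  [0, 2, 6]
x^2 - 12*x + 36

The characteristic polynomial is χ_A(x) = (x - 6)^3, so the eigenvalues are known. The minimal polynomial is
  m_A(x) = Π_λ (x − λ)^{k_λ}
where k_λ is the size of the *largest* Jordan block for λ (equivalently, the smallest k with (A − λI)^k v = 0 for every generalised eigenvector v of λ).

  λ = 6: largest Jordan block has size 2, contributing (x − 6)^2

So m_A(x) = (x - 6)^2 = x^2 - 12*x + 36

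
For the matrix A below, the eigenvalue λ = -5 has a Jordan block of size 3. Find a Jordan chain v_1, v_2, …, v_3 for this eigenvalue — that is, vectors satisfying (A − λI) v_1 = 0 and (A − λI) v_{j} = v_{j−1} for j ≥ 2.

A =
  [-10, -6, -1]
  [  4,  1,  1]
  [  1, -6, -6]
A Jordan chain for λ = -5 of length 3:
v_1 = (0, 5, -30)ᵀ
v_2 = (-5, 4, 1)ᵀ
v_3 = (1, 0, 0)ᵀ

Let N = A − (-5)·I. We want v_3 with N^3 v_3 = 0 but N^2 v_3 ≠ 0; then v_{j-1} := N · v_j for j = 3, …, 2.

Pick v_3 = (1, 0, 0)ᵀ.
Then v_2 = N · v_3 = (-5, 4, 1)ᵀ.
Then v_1 = N · v_2 = (0, 5, -30)ᵀ.

Sanity check: (A − (-5)·I) v_1 = (0, 0, 0)ᵀ = 0. ✓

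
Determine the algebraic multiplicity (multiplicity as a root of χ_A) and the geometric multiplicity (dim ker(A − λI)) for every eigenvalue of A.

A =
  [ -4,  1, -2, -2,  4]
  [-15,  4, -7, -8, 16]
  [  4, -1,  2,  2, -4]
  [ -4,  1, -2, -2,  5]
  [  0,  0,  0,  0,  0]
λ = 0: alg = 5, geom = 2

Step 1 — factor the characteristic polynomial to read off the algebraic multiplicities:
  χ_A(x) = x^5

Step 2 — compute geometric multiplicities via the rank-nullity identity g(λ) = n − rank(A − λI):
  rank(A − (0)·I) = 3, so dim ker(A − (0)·I) = n − 3 = 2

Summary:
  λ = 0: algebraic multiplicity = 5, geometric multiplicity = 2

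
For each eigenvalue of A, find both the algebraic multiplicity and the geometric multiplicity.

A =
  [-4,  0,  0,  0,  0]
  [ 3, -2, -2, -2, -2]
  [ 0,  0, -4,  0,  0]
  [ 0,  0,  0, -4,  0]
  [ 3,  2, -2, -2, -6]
λ = -4: alg = 5, geom = 4

Step 1 — factor the characteristic polynomial to read off the algebraic multiplicities:
  χ_A(x) = (x + 4)^5

Step 2 — compute geometric multiplicities via the rank-nullity identity g(λ) = n − rank(A − λI):
  rank(A − (-4)·I) = 1, so dim ker(A − (-4)·I) = n − 1 = 4

Summary:
  λ = -4: algebraic multiplicity = 5, geometric multiplicity = 4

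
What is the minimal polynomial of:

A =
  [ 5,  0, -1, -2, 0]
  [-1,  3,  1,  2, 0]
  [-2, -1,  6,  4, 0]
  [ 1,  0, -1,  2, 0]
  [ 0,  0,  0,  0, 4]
x^3 - 12*x^2 + 48*x - 64

The characteristic polynomial is χ_A(x) = (x - 4)^5, so the eigenvalues are known. The minimal polynomial is
  m_A(x) = Π_λ (x − λ)^{k_λ}
where k_λ is the size of the *largest* Jordan block for λ (equivalently, the smallest k with (A − λI)^k v = 0 for every generalised eigenvector v of λ).

  λ = 4: largest Jordan block has size 3, contributing (x − 4)^3

So m_A(x) = (x - 4)^3 = x^3 - 12*x^2 + 48*x - 64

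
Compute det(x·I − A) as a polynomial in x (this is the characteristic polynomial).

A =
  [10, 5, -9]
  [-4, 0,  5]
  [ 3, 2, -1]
x^3 - 9*x^2 + 27*x - 27

Expanding det(x·I − A) (e.g. by cofactor expansion or by noting that A is similar to its Jordan form J, which has the same characteristic polynomial as A) gives
  χ_A(x) = x^3 - 9*x^2 + 27*x - 27
which factors as (x - 3)^3. The eigenvalues (with algebraic multiplicities) are λ = 3 with multiplicity 3.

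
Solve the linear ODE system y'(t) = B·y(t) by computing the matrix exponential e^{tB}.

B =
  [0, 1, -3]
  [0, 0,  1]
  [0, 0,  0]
e^{tB} =
  [1, t, t^2/2 - 3*t]
  [0, 1, t]
  [0, 0, 1]

Strategy: write B = P · J · P⁻¹ where J is a Jordan canonical form, so e^{tB} = P · e^{tJ} · P⁻¹, and e^{tJ} can be computed block-by-block.

B has Jordan form
J =
  [0, 1, 0]
  [0, 0, 1]
  [0, 0, 0]
(up to reordering of blocks).

Per-block formulas:
  For a 3×3 Jordan block J_3(0): exp(t · J_3(0)) = e^(0t)·(I + t·N + (t^2/2)·N^2), where N is the 3×3 nilpotent shift.

After assembling e^{tJ} and conjugating by P, we get:

e^{tB} =
  [1, t, t^2/2 - 3*t]
  [0, 1, t]
  [0, 0, 1]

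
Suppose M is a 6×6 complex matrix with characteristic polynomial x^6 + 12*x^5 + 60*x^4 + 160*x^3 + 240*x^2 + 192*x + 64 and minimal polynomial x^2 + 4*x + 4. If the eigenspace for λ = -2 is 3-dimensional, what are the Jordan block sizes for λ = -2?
Block sizes for λ = -2: [2, 2, 2]

Step 1 — from the characteristic polynomial, algebraic multiplicity of λ = -2 is 6. From dim ker(M − (-2)·I) = 3, there are exactly 3 Jordan blocks for λ = -2.
Step 2 — from the minimal polynomial, the factor (x + 2)^2 tells us the largest block for λ = -2 has size 2.
Step 3 — with total size 6, 3 blocks, and largest block 2, the block sizes (in nonincreasing order) are [2, 2, 2].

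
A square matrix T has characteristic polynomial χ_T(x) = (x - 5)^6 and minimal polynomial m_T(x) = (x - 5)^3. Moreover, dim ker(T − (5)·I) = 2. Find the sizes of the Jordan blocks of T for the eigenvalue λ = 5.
Block sizes for λ = 5: [3, 3]

Step 1 — from the characteristic polynomial, algebraic multiplicity of λ = 5 is 6. From dim ker(T − (5)·I) = 2, there are exactly 2 Jordan blocks for λ = 5.
Step 2 — from the minimal polynomial, the factor (x − 5)^3 tells us the largest block for λ = 5 has size 3.
Step 3 — with total size 6, 2 blocks, and largest block 3, the block sizes (in nonincreasing order) are [3, 3].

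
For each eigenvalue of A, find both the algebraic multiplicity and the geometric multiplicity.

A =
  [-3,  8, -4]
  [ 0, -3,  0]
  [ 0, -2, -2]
λ = -3: alg = 2, geom = 2; λ = -2: alg = 1, geom = 1

Step 1 — factor the characteristic polynomial to read off the algebraic multiplicities:
  χ_A(x) = (x + 2)*(x + 3)^2

Step 2 — compute geometric multiplicities via the rank-nullity identity g(λ) = n − rank(A − λI):
  rank(A − (-3)·I) = 1, so dim ker(A − (-3)·I) = n − 1 = 2
  rank(A − (-2)·I) = 2, so dim ker(A − (-2)·I) = n − 2 = 1

Summary:
  λ = -3: algebraic multiplicity = 2, geometric multiplicity = 2
  λ = -2: algebraic multiplicity = 1, geometric multiplicity = 1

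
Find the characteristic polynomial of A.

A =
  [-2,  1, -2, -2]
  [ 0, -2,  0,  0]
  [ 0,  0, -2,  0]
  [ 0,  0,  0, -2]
x^4 + 8*x^3 + 24*x^2 + 32*x + 16

Expanding det(x·I − A) (e.g. by cofactor expansion or by noting that A is similar to its Jordan form J, which has the same characteristic polynomial as A) gives
  χ_A(x) = x^4 + 8*x^3 + 24*x^2 + 32*x + 16
which factors as (x + 2)^4. The eigenvalues (with algebraic multiplicities) are λ = -2 with multiplicity 4.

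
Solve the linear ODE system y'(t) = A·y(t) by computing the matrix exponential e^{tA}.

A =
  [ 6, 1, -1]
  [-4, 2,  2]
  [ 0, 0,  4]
e^{tA} =
  [2*t*exp(4*t) + exp(4*t), t*exp(4*t), -t*exp(4*t)]
  [-4*t*exp(4*t), -2*t*exp(4*t) + exp(4*t), 2*t*exp(4*t)]
  [0, 0, exp(4*t)]

Strategy: write A = P · J · P⁻¹ where J is a Jordan canonical form, so e^{tA} = P · e^{tJ} · P⁻¹, and e^{tJ} can be computed block-by-block.

A has Jordan form
J =
  [4, 1, 0]
  [0, 4, 0]
  [0, 0, 4]
(up to reordering of blocks).

Per-block formulas:
  For a 1×1 block at λ = 4: exp(t · [4]) = [e^(4t)].
  For a 2×2 Jordan block J_2(4): exp(t · J_2(4)) = e^(4t)·(I + t·N), where N is the 2×2 nilpotent shift.

After assembling e^{tJ} and conjugating by P, we get:

e^{tA} =
  [2*t*exp(4*t) + exp(4*t), t*exp(4*t), -t*exp(4*t)]
  [-4*t*exp(4*t), -2*t*exp(4*t) + exp(4*t), 2*t*exp(4*t)]
  [0, 0, exp(4*t)]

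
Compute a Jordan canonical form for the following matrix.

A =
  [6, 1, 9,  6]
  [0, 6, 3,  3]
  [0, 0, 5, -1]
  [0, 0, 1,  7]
J_2(6) ⊕ J_2(6)

The characteristic polynomial is
  det(x·I − A) = x^4 - 24*x^3 + 216*x^2 - 864*x + 1296 = (x - 6)^4

Eigenvalues and multiplicities (the geometric multiplicity of λ is n − rank(A − λI), which equals the number of Jordan blocks for λ):
  λ = 6: algebraic multiplicity = 4, geometric multiplicity = 2

Determining the block sizes for each eigenvalue:
  λ = 6: with am = 4 and gm = 2, the partition is not yet determined (e.g. several partitions of 4 into 2 parts exist). Let N = A − (6)·I. Computing rank(N^1) = 2, rank(N^2) = 0; the number of blocks of size ≥ j is rank(N^{j−1}) − rank(N^j), giving [2, 2]. So we have 2 block(s) of size 2 → block sizes [2, 2]

Assembling the blocks gives a Jordan form
J =
  [6, 1, 0, 0]
  [0, 6, 0, 0]
  [0, 0, 6, 1]
  [0, 0, 0, 6]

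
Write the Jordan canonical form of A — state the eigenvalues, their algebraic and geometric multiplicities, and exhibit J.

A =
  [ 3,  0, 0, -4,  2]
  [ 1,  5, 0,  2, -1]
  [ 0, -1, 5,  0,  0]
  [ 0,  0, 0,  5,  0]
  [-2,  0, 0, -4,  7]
J_3(5) ⊕ J_1(5) ⊕ J_1(5)

The characteristic polynomial is
  det(x·I − A) = x^5 - 25*x^4 + 250*x^3 - 1250*x^2 + 3125*x - 3125 = (x - 5)^5

Eigenvalues and multiplicities (the geometric multiplicity of λ is n − rank(A − λI), which equals the number of Jordan blocks for λ):
  λ = 5: algebraic multiplicity = 5, geometric multiplicity = 3

Determining the block sizes for each eigenvalue:
  λ = 5: with am = 5 and gm = 3, the partition is not yet determined (e.g. several partitions of 5 into 3 parts exist). Let N = A − (5)·I. Computing rank(N^1) = 2, rank(N^2) = 1, rank(N^3) = 0; the number of blocks of size ≥ j is rank(N^{j−1}) − rank(N^j), giving [3, 1, 1]. So we have 1 block(s) of size 3, 2 block(s) of size 1 → block sizes [3, 1, 1]

Assembling the blocks gives a Jordan form
J =
  [5, 1, 0, 0, 0]
  [0, 5, 1, 0, 0]
  [0, 0, 5, 0, 0]
  [0, 0, 0, 5, 0]
  [0, 0, 0, 0, 5]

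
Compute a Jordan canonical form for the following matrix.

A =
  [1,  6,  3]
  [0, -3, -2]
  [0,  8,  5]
J_2(1) ⊕ J_1(1)

The characteristic polynomial is
  det(x·I − A) = x^3 - 3*x^2 + 3*x - 1 = (x - 1)^3

Eigenvalues and multiplicities (the geometric multiplicity of λ is n − rank(A − λI), which equals the number of Jordan blocks for λ):
  λ = 1: algebraic multiplicity = 3, geometric multiplicity = 2

Determining the block sizes for each eigenvalue:
  λ = 1: 2 blocks summing to 3 forces exactly one block of size 2 and the rest size 1 → block sizes [2, 1]

Assembling the blocks gives a Jordan form
J =
  [1, 1, 0]
  [0, 1, 0]
  [0, 0, 1]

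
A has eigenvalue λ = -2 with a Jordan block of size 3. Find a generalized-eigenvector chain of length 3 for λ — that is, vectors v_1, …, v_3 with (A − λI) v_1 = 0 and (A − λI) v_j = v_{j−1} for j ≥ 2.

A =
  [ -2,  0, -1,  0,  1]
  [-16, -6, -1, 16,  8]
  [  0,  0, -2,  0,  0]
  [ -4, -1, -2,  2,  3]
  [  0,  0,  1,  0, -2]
A Jordan chain for λ = -2 of length 3:
v_1 = (1, -4, 0, 0, 0)ᵀ
v_2 = (-1, -1, 0, -2, 1)ᵀ
v_3 = (0, 0, 1, 0, 0)ᵀ

Let N = A − (-2)·I. We want v_3 with N^3 v_3 = 0 but N^2 v_3 ≠ 0; then v_{j-1} := N · v_j for j = 3, …, 2.

Pick v_3 = (0, 0, 1, 0, 0)ᵀ.
Then v_2 = N · v_3 = (-1, -1, 0, -2, 1)ᵀ.
Then v_1 = N · v_2 = (1, -4, 0, 0, 0)ᵀ.

Sanity check: (A − (-2)·I) v_1 = (0, 0, 0, 0, 0)ᵀ = 0. ✓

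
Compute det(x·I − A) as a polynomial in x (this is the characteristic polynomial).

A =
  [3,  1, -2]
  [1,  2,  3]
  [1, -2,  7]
x^3 - 12*x^2 + 48*x - 64

Expanding det(x·I − A) (e.g. by cofactor expansion or by noting that A is similar to its Jordan form J, which has the same characteristic polynomial as A) gives
  χ_A(x) = x^3 - 12*x^2 + 48*x - 64
which factors as (x - 4)^3. The eigenvalues (with algebraic multiplicities) are λ = 4 with multiplicity 3.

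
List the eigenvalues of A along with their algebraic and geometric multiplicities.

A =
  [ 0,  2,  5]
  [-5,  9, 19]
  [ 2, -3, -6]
λ = 1: alg = 3, geom = 1

Step 1 — factor the characteristic polynomial to read off the algebraic multiplicities:
  χ_A(x) = (x - 1)^3

Step 2 — compute geometric multiplicities via the rank-nullity identity g(λ) = n − rank(A − λI):
  rank(A − (1)·I) = 2, so dim ker(A − (1)·I) = n − 2 = 1

Summary:
  λ = 1: algebraic multiplicity = 3, geometric multiplicity = 1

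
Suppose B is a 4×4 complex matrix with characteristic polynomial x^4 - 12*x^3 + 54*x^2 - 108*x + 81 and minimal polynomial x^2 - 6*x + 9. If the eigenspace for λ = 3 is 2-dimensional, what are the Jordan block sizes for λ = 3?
Block sizes for λ = 3: [2, 2]

Step 1 — from the characteristic polynomial, algebraic multiplicity of λ = 3 is 4. From dim ker(B − (3)·I) = 2, there are exactly 2 Jordan blocks for λ = 3.
Step 2 — from the minimal polynomial, the factor (x − 3)^2 tells us the largest block for λ = 3 has size 2.
Step 3 — with total size 4, 2 blocks, and largest block 2, the block sizes (in nonincreasing order) are [2, 2].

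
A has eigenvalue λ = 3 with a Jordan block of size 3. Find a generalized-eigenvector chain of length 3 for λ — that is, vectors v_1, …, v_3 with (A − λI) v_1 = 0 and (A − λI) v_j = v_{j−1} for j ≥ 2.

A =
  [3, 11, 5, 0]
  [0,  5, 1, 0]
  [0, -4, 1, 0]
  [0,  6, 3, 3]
A Jordan chain for λ = 3 of length 3:
v_1 = (2, 0, 0, 0)ᵀ
v_2 = (11, 2, -4, 6)ᵀ
v_3 = (0, 1, 0, 0)ᵀ

Let N = A − (3)·I. We want v_3 with N^3 v_3 = 0 but N^2 v_3 ≠ 0; then v_{j-1} := N · v_j for j = 3, …, 2.

Pick v_3 = (0, 1, 0, 0)ᵀ.
Then v_2 = N · v_3 = (11, 2, -4, 6)ᵀ.
Then v_1 = N · v_2 = (2, 0, 0, 0)ᵀ.

Sanity check: (A − (3)·I) v_1 = (0, 0, 0, 0)ᵀ = 0. ✓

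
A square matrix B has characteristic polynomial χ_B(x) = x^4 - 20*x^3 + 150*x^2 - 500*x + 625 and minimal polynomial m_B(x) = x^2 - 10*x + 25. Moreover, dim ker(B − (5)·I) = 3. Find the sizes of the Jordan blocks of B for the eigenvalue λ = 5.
Block sizes for λ = 5: [2, 1, 1]

Step 1 — from the characteristic polynomial, algebraic multiplicity of λ = 5 is 4. From dim ker(B − (5)·I) = 3, there are exactly 3 Jordan blocks for λ = 5.
Step 2 — from the minimal polynomial, the factor (x − 5)^2 tells us the largest block for λ = 5 has size 2.
Step 3 — with total size 4, 3 blocks, and largest block 2, the block sizes (in nonincreasing order) are [2, 1, 1].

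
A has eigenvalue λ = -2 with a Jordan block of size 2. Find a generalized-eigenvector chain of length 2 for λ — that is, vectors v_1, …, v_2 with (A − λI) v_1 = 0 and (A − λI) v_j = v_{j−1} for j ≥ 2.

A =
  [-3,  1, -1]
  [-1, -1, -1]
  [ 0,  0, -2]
A Jordan chain for λ = -2 of length 2:
v_1 = (-1, -1, 0)ᵀ
v_2 = (1, 0, 0)ᵀ

Let N = A − (-2)·I. We want v_2 with N^2 v_2 = 0 but N^1 v_2 ≠ 0; then v_{j-1} := N · v_j for j = 2, …, 2.

Pick v_2 = (1, 0, 0)ᵀ.
Then v_1 = N · v_2 = (-1, -1, 0)ᵀ.

Sanity check: (A − (-2)·I) v_1 = (0, 0, 0)ᵀ = 0. ✓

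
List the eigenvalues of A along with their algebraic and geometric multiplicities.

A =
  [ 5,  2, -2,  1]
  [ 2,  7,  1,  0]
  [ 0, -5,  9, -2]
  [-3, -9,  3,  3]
λ = 6: alg = 4, geom = 2

Step 1 — factor the characteristic polynomial to read off the algebraic multiplicities:
  χ_A(x) = (x - 6)^4

Step 2 — compute geometric multiplicities via the rank-nullity identity g(λ) = n − rank(A − λI):
  rank(A − (6)·I) = 2, so dim ker(A − (6)·I) = n − 2 = 2

Summary:
  λ = 6: algebraic multiplicity = 4, geometric multiplicity = 2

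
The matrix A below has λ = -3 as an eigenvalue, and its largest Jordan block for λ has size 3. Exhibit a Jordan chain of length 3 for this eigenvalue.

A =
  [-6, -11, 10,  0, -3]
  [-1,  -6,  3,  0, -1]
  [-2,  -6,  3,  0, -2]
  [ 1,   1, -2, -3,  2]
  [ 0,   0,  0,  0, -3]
A Jordan chain for λ = -3 of length 3:
v_1 = (6, 2, 4, -2, 0)ᵀ
v_2 = (-11, -3, -6, 1, 0)ᵀ
v_3 = (0, 1, 0, 0, 0)ᵀ

Let N = A − (-3)·I. We want v_3 with N^3 v_3 = 0 but N^2 v_3 ≠ 0; then v_{j-1} := N · v_j for j = 3, …, 2.

Pick v_3 = (0, 1, 0, 0, 0)ᵀ.
Then v_2 = N · v_3 = (-11, -3, -6, 1, 0)ᵀ.
Then v_1 = N · v_2 = (6, 2, 4, -2, 0)ᵀ.

Sanity check: (A − (-3)·I) v_1 = (0, 0, 0, 0, 0)ᵀ = 0. ✓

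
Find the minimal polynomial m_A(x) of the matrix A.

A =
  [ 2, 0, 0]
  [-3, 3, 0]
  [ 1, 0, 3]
x^2 - 5*x + 6

The characteristic polynomial is χ_A(x) = (x - 3)^2*(x - 2), so the eigenvalues are known. The minimal polynomial is
  m_A(x) = Π_λ (x − λ)^{k_λ}
where k_λ is the size of the *largest* Jordan block for λ (equivalently, the smallest k with (A − λI)^k v = 0 for every generalised eigenvector v of λ).

  λ = 2: largest Jordan block has size 1, contributing (x − 2)
  λ = 3: largest Jordan block has size 1, contributing (x − 3)

So m_A(x) = (x - 3)*(x - 2) = x^2 - 5*x + 6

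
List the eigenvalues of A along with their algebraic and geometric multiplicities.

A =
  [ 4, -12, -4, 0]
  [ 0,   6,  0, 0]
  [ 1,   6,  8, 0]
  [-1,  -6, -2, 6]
λ = 6: alg = 4, geom = 3

Step 1 — factor the characteristic polynomial to read off the algebraic multiplicities:
  χ_A(x) = (x - 6)^4

Step 2 — compute geometric multiplicities via the rank-nullity identity g(λ) = n − rank(A − λI):
  rank(A − (6)·I) = 1, so dim ker(A − (6)·I) = n − 1 = 3

Summary:
  λ = 6: algebraic multiplicity = 4, geometric multiplicity = 3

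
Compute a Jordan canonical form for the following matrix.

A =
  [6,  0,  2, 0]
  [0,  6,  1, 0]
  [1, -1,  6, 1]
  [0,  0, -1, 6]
J_3(6) ⊕ J_1(6)

The characteristic polynomial is
  det(x·I − A) = x^4 - 24*x^3 + 216*x^2 - 864*x + 1296 = (x - 6)^4

Eigenvalues and multiplicities (the geometric multiplicity of λ is n − rank(A − λI), which equals the number of Jordan blocks for λ):
  λ = 6: algebraic multiplicity = 4, geometric multiplicity = 2

Determining the block sizes for each eigenvalue:
  λ = 6: with am = 4 and gm = 2, the partition is not yet determined (e.g. several partitions of 4 into 2 parts exist). Let N = A − (6)·I. Computing rank(N^1) = 2, rank(N^2) = 1, rank(N^3) = 0; the number of blocks of size ≥ j is rank(N^{j−1}) − rank(N^j), giving [2, 1, 1]. So we have 1 block(s) of size 3, 1 block(s) of size 1 → block sizes [3, 1]

Assembling the blocks gives a Jordan form
J =
  [6, 1, 0, 0]
  [0, 6, 1, 0]
  [0, 0, 6, 0]
  [0, 0, 0, 6]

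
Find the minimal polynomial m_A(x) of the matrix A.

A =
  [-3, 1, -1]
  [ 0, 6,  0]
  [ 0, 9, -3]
x^3 - 27*x - 54

The characteristic polynomial is χ_A(x) = (x - 6)*(x + 3)^2, so the eigenvalues are known. The minimal polynomial is
  m_A(x) = Π_λ (x − λ)^{k_λ}
where k_λ is the size of the *largest* Jordan block for λ (equivalently, the smallest k with (A − λI)^k v = 0 for every generalised eigenvector v of λ).

  λ = -3: largest Jordan block has size 2, contributing (x + 3)^2
  λ = 6: largest Jordan block has size 1, contributing (x − 6)

So m_A(x) = (x - 6)*(x + 3)^2 = x^3 - 27*x - 54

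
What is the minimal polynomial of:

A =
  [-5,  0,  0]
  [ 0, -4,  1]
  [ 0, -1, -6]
x^2 + 10*x + 25

The characteristic polynomial is χ_A(x) = (x + 5)^3, so the eigenvalues are known. The minimal polynomial is
  m_A(x) = Π_λ (x − λ)^{k_λ}
where k_λ is the size of the *largest* Jordan block for λ (equivalently, the smallest k with (A − λI)^k v = 0 for every generalised eigenvector v of λ).

  λ = -5: largest Jordan block has size 2, contributing (x + 5)^2

So m_A(x) = (x + 5)^2 = x^2 + 10*x + 25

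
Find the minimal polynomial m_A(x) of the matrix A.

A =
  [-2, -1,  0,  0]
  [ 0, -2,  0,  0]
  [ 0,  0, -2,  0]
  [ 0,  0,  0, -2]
x^2 + 4*x + 4

The characteristic polynomial is χ_A(x) = (x + 2)^4, so the eigenvalues are known. The minimal polynomial is
  m_A(x) = Π_λ (x − λ)^{k_λ}
where k_λ is the size of the *largest* Jordan block for λ (equivalently, the smallest k with (A − λI)^k v = 0 for every generalised eigenvector v of λ).

  λ = -2: largest Jordan block has size 2, contributing (x + 2)^2

So m_A(x) = (x + 2)^2 = x^2 + 4*x + 4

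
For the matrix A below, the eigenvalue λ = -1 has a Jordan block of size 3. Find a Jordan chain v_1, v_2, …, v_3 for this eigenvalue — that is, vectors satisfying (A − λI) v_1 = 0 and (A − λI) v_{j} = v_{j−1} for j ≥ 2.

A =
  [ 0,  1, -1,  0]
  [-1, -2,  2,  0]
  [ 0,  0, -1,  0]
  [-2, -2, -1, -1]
A Jordan chain for λ = -1 of length 3:
v_1 = (1, -1, 0, -2)ᵀ
v_2 = (-1, 2, 0, -1)ᵀ
v_3 = (0, 0, 1, 0)ᵀ

Let N = A − (-1)·I. We want v_3 with N^3 v_3 = 0 but N^2 v_3 ≠ 0; then v_{j-1} := N · v_j for j = 3, …, 2.

Pick v_3 = (0, 0, 1, 0)ᵀ.
Then v_2 = N · v_3 = (-1, 2, 0, -1)ᵀ.
Then v_1 = N · v_2 = (1, -1, 0, -2)ᵀ.

Sanity check: (A − (-1)·I) v_1 = (0, 0, 0, 0)ᵀ = 0. ✓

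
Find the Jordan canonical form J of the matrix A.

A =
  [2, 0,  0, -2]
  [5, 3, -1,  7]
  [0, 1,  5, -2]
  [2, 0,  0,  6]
J_3(4) ⊕ J_1(4)

The characteristic polynomial is
  det(x·I − A) = x^4 - 16*x^3 + 96*x^2 - 256*x + 256 = (x - 4)^4

Eigenvalues and multiplicities (the geometric multiplicity of λ is n − rank(A − λI), which equals the number of Jordan blocks for λ):
  λ = 4: algebraic multiplicity = 4, geometric multiplicity = 2

Determining the block sizes for each eigenvalue:
  λ = 4: with am = 4 and gm = 2, the partition is not yet determined (e.g. several partitions of 4 into 2 parts exist). Let N = A − (4)·I. Computing rank(N^1) = 2, rank(N^2) = 1, rank(N^3) = 0; the number of blocks of size ≥ j is rank(N^{j−1}) − rank(N^j), giving [2, 1, 1]. So we have 1 block(s) of size 3, 1 block(s) of size 1 → block sizes [3, 1]

Assembling the blocks gives a Jordan form
J =
  [4, 1, 0, 0]
  [0, 4, 1, 0]
  [0, 0, 4, 0]
  [0, 0, 0, 4]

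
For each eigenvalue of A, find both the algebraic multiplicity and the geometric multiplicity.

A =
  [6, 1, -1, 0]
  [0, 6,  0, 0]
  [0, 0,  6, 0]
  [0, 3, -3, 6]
λ = 6: alg = 4, geom = 3

Step 1 — factor the characteristic polynomial to read off the algebraic multiplicities:
  χ_A(x) = (x - 6)^4

Step 2 — compute geometric multiplicities via the rank-nullity identity g(λ) = n − rank(A − λI):
  rank(A − (6)·I) = 1, so dim ker(A − (6)·I) = n − 1 = 3

Summary:
  λ = 6: algebraic multiplicity = 4, geometric multiplicity = 3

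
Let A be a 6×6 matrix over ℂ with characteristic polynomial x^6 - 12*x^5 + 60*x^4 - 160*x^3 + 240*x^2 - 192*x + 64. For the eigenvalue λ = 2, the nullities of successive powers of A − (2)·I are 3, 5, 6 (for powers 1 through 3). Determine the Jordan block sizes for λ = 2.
Block sizes for λ = 2: [3, 2, 1]

From the dimensions of kernels of powers, the number of Jordan blocks of size at least j is d_j − d_{j−1} where d_j = dim ker(N^j) (with d_0 = 0). Computing the differences gives [3, 2, 1].
The number of blocks of size exactly k is (#blocks of size ≥ k) − (#blocks of size ≥ k + 1), so the partition is: 1 block(s) of size 1, 1 block(s) of size 2, 1 block(s) of size 3.
In nonincreasing order the block sizes are [3, 2, 1].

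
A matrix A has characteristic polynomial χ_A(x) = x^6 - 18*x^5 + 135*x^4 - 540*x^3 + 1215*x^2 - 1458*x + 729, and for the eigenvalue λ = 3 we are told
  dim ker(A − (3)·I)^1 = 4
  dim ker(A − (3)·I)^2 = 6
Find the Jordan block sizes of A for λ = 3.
Block sizes for λ = 3: [2, 2, 1, 1]

From the dimensions of kernels of powers, the number of Jordan blocks of size at least j is d_j − d_{j−1} where d_j = dim ker(N^j) (with d_0 = 0). Computing the differences gives [4, 2].
The number of blocks of size exactly k is (#blocks of size ≥ k) − (#blocks of size ≥ k + 1), so the partition is: 2 block(s) of size 1, 2 block(s) of size 2.
In nonincreasing order the block sizes are [2, 2, 1, 1].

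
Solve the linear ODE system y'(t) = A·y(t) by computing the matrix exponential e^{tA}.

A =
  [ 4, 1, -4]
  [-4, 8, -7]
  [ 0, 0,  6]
e^{tA} =
  [-2*t*exp(6*t) + exp(6*t), t*exp(6*t), t^2*exp(6*t)/2 - 4*t*exp(6*t)]
  [-4*t*exp(6*t), 2*t*exp(6*t) + exp(6*t), t^2*exp(6*t) - 7*t*exp(6*t)]
  [0, 0, exp(6*t)]

Strategy: write A = P · J · P⁻¹ where J is a Jordan canonical form, so e^{tA} = P · e^{tJ} · P⁻¹, and e^{tJ} can be computed block-by-block.

A has Jordan form
J =
  [6, 1, 0]
  [0, 6, 1]
  [0, 0, 6]
(up to reordering of blocks).

Per-block formulas:
  For a 3×3 Jordan block J_3(6): exp(t · J_3(6)) = e^(6t)·(I + t·N + (t^2/2)·N^2), where N is the 3×3 nilpotent shift.

After assembling e^{tJ} and conjugating by P, we get:

e^{tA} =
  [-2*t*exp(6*t) + exp(6*t), t*exp(6*t), t^2*exp(6*t)/2 - 4*t*exp(6*t)]
  [-4*t*exp(6*t), 2*t*exp(6*t) + exp(6*t), t^2*exp(6*t) - 7*t*exp(6*t)]
  [0, 0, exp(6*t)]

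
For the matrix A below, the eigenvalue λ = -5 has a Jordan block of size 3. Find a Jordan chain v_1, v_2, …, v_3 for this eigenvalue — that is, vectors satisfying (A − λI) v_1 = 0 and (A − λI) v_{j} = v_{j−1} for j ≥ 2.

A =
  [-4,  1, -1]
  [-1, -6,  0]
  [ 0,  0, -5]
A Jordan chain for λ = -5 of length 3:
v_1 = (-1, 1, 0)ᵀ
v_2 = (-1, 0, 0)ᵀ
v_3 = (0, 0, 1)ᵀ

Let N = A − (-5)·I. We want v_3 with N^3 v_3 = 0 but N^2 v_3 ≠ 0; then v_{j-1} := N · v_j for j = 3, …, 2.

Pick v_3 = (0, 0, 1)ᵀ.
Then v_2 = N · v_3 = (-1, 0, 0)ᵀ.
Then v_1 = N · v_2 = (-1, 1, 0)ᵀ.

Sanity check: (A − (-5)·I) v_1 = (0, 0, 0)ᵀ = 0. ✓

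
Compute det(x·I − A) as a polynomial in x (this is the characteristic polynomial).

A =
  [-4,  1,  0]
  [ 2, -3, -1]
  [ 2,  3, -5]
x^3 + 12*x^2 + 48*x + 64

Expanding det(x·I − A) (e.g. by cofactor expansion or by noting that A is similar to its Jordan form J, which has the same characteristic polynomial as A) gives
  χ_A(x) = x^3 + 12*x^2 + 48*x + 64
which factors as (x + 4)^3. The eigenvalues (with algebraic multiplicities) are λ = -4 with multiplicity 3.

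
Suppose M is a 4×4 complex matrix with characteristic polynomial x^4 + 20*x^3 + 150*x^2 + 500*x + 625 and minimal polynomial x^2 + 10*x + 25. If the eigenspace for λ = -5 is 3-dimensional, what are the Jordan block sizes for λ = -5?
Block sizes for λ = -5: [2, 1, 1]

Step 1 — from the characteristic polynomial, algebraic multiplicity of λ = -5 is 4. From dim ker(M − (-5)·I) = 3, there are exactly 3 Jordan blocks for λ = -5.
Step 2 — from the minimal polynomial, the factor (x + 5)^2 tells us the largest block for λ = -5 has size 2.
Step 3 — with total size 4, 3 blocks, and largest block 2, the block sizes (in nonincreasing order) are [2, 1, 1].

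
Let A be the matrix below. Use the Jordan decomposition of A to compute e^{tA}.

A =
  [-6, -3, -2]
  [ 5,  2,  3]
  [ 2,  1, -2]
e^{tA} =
  [-3*t^2*exp(-2*t)/2 - 4*t*exp(-2*t) + exp(-2*t), -t^2*exp(-2*t) - 3*t*exp(-2*t), -t^2*exp(-2*t)/2 - 2*t*exp(-2*t)]
  [3*t^2*exp(-2*t) + 5*t*exp(-2*t), 2*t^2*exp(-2*t) + 4*t*exp(-2*t) + exp(-2*t), t^2*exp(-2*t) + 3*t*exp(-2*t)]
  [-3*t^2*exp(-2*t)/2 + 2*t*exp(-2*t), -t^2*exp(-2*t) + t*exp(-2*t), -t^2*exp(-2*t)/2 + exp(-2*t)]

Strategy: write A = P · J · P⁻¹ where J is a Jordan canonical form, so e^{tA} = P · e^{tJ} · P⁻¹, and e^{tJ} can be computed block-by-block.

A has Jordan form
J =
  [-2,  1,  0]
  [ 0, -2,  1]
  [ 0,  0, -2]
(up to reordering of blocks).

Per-block formulas:
  For a 3×3 Jordan block J_3(-2): exp(t · J_3(-2)) = e^(-2t)·(I + t·N + (t^2/2)·N^2), where N is the 3×3 nilpotent shift.

After assembling e^{tJ} and conjugating by P, we get:

e^{tA} =
  [-3*t^2*exp(-2*t)/2 - 4*t*exp(-2*t) + exp(-2*t), -t^2*exp(-2*t) - 3*t*exp(-2*t), -t^2*exp(-2*t)/2 - 2*t*exp(-2*t)]
  [3*t^2*exp(-2*t) + 5*t*exp(-2*t), 2*t^2*exp(-2*t) + 4*t*exp(-2*t) + exp(-2*t), t^2*exp(-2*t) + 3*t*exp(-2*t)]
  [-3*t^2*exp(-2*t)/2 + 2*t*exp(-2*t), -t^2*exp(-2*t) + t*exp(-2*t), -t^2*exp(-2*t)/2 + exp(-2*t)]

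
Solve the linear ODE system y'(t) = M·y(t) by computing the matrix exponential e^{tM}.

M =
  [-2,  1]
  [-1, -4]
e^{tM} =
  [t*exp(-3*t) + exp(-3*t), t*exp(-3*t)]
  [-t*exp(-3*t), -t*exp(-3*t) + exp(-3*t)]

Strategy: write M = P · J · P⁻¹ where J is a Jordan canonical form, so e^{tM} = P · e^{tJ} · P⁻¹, and e^{tJ} can be computed block-by-block.

M has Jordan form
J =
  [-3,  1]
  [ 0, -3]
(up to reordering of blocks).

Per-block formulas:
  For a 2×2 Jordan block J_2(-3): exp(t · J_2(-3)) = e^(-3t)·(I + t·N), where N is the 2×2 nilpotent shift.

After assembling e^{tJ} and conjugating by P, we get:

e^{tM} =
  [t*exp(-3*t) + exp(-3*t), t*exp(-3*t)]
  [-t*exp(-3*t), -t*exp(-3*t) + exp(-3*t)]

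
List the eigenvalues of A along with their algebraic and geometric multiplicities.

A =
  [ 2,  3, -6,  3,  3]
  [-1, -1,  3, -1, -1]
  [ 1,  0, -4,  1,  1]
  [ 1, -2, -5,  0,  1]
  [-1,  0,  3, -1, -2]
λ = -1: alg = 5, geom = 3

Step 1 — factor the characteristic polynomial to read off the algebraic multiplicities:
  χ_A(x) = (x + 1)^5

Step 2 — compute geometric multiplicities via the rank-nullity identity g(λ) = n − rank(A − λI):
  rank(A − (-1)·I) = 2, so dim ker(A − (-1)·I) = n − 2 = 3

Summary:
  λ = -1: algebraic multiplicity = 5, geometric multiplicity = 3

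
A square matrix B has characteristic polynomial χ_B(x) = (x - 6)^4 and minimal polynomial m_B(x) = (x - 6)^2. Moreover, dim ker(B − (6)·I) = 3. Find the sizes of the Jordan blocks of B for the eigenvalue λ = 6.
Block sizes for λ = 6: [2, 1, 1]

Step 1 — from the characteristic polynomial, algebraic multiplicity of λ = 6 is 4. From dim ker(B − (6)·I) = 3, there are exactly 3 Jordan blocks for λ = 6.
Step 2 — from the minimal polynomial, the factor (x − 6)^2 tells us the largest block for λ = 6 has size 2.
Step 3 — with total size 4, 3 blocks, and largest block 2, the block sizes (in nonincreasing order) are [2, 1, 1].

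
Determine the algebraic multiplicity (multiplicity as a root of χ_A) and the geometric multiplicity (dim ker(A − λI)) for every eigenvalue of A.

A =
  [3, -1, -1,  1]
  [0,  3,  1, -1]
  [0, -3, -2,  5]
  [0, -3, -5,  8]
λ = 3: alg = 4, geom = 2

Step 1 — factor the characteristic polynomial to read off the algebraic multiplicities:
  χ_A(x) = (x - 3)^4

Step 2 — compute geometric multiplicities via the rank-nullity identity g(λ) = n − rank(A − λI):
  rank(A − (3)·I) = 2, so dim ker(A − (3)·I) = n − 2 = 2

Summary:
  λ = 3: algebraic multiplicity = 4, geometric multiplicity = 2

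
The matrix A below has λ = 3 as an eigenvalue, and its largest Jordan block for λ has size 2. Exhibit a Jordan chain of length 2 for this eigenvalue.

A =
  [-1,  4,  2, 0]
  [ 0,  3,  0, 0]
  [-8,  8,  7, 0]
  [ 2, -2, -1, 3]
A Jordan chain for λ = 3 of length 2:
v_1 = (-4, 0, -8, 2)ᵀ
v_2 = (1, 0, 0, 0)ᵀ

Let N = A − (3)·I. We want v_2 with N^2 v_2 = 0 but N^1 v_2 ≠ 0; then v_{j-1} := N · v_j for j = 2, …, 2.

Pick v_2 = (1, 0, 0, 0)ᵀ.
Then v_1 = N · v_2 = (-4, 0, -8, 2)ᵀ.

Sanity check: (A − (3)·I) v_1 = (0, 0, 0, 0)ᵀ = 0. ✓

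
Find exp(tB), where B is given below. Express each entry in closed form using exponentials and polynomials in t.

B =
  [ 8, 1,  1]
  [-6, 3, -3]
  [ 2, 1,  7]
e^{tB} =
  [2*t*exp(6*t) + exp(6*t), t*exp(6*t), t*exp(6*t)]
  [-6*t*exp(6*t), -3*t*exp(6*t) + exp(6*t), -3*t*exp(6*t)]
  [2*t*exp(6*t), t*exp(6*t), t*exp(6*t) + exp(6*t)]

Strategy: write B = P · J · P⁻¹ where J is a Jordan canonical form, so e^{tB} = P · e^{tJ} · P⁻¹, and e^{tJ} can be computed block-by-block.

B has Jordan form
J =
  [6, 1, 0]
  [0, 6, 0]
  [0, 0, 6]
(up to reordering of blocks).

Per-block formulas:
  For a 1×1 block at λ = 6: exp(t · [6]) = [e^(6t)].
  For a 2×2 Jordan block J_2(6): exp(t · J_2(6)) = e^(6t)·(I + t·N), where N is the 2×2 nilpotent shift.

After assembling e^{tJ} and conjugating by P, we get:

e^{tB} =
  [2*t*exp(6*t) + exp(6*t), t*exp(6*t), t*exp(6*t)]
  [-6*t*exp(6*t), -3*t*exp(6*t) + exp(6*t), -3*t*exp(6*t)]
  [2*t*exp(6*t), t*exp(6*t), t*exp(6*t) + exp(6*t)]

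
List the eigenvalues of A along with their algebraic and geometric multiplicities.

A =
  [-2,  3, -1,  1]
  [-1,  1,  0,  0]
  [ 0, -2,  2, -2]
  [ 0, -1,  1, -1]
λ = 0: alg = 4, geom = 2

Step 1 — factor the characteristic polynomial to read off the algebraic multiplicities:
  χ_A(x) = x^4

Step 2 — compute geometric multiplicities via the rank-nullity identity g(λ) = n − rank(A − λI):
  rank(A − (0)·I) = 2, so dim ker(A − (0)·I) = n − 2 = 2

Summary:
  λ = 0: algebraic multiplicity = 4, geometric multiplicity = 2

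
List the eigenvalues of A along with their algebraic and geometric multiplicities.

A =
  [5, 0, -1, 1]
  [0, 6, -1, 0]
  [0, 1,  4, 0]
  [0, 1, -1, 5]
λ = 5: alg = 4, geom = 2

Step 1 — factor the characteristic polynomial to read off the algebraic multiplicities:
  χ_A(x) = (x - 5)^4

Step 2 — compute geometric multiplicities via the rank-nullity identity g(λ) = n − rank(A − λI):
  rank(A − (5)·I) = 2, so dim ker(A − (5)·I) = n − 2 = 2

Summary:
  λ = 5: algebraic multiplicity = 4, geometric multiplicity = 2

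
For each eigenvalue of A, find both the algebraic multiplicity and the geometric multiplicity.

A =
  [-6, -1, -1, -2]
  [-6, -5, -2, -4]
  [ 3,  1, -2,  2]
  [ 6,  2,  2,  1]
λ = -3: alg = 4, geom = 3

Step 1 — factor the characteristic polynomial to read off the algebraic multiplicities:
  χ_A(x) = (x + 3)^4

Step 2 — compute geometric multiplicities via the rank-nullity identity g(λ) = n − rank(A − λI):
  rank(A − (-3)·I) = 1, so dim ker(A − (-3)·I) = n − 1 = 3

Summary:
  λ = -3: algebraic multiplicity = 4, geometric multiplicity = 3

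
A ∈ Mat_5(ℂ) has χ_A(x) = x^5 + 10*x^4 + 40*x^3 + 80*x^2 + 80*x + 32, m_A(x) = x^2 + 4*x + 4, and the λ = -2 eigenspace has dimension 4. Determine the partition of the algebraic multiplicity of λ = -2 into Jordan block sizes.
Block sizes for λ = -2: [2, 1, 1, 1]

Step 1 — from the characteristic polynomial, algebraic multiplicity of λ = -2 is 5. From dim ker(A − (-2)·I) = 4, there are exactly 4 Jordan blocks for λ = -2.
Step 2 — from the minimal polynomial, the factor (x + 2)^2 tells us the largest block for λ = -2 has size 2.
Step 3 — with total size 5, 4 blocks, and largest block 2, the block sizes (in nonincreasing order) are [2, 1, 1, 1].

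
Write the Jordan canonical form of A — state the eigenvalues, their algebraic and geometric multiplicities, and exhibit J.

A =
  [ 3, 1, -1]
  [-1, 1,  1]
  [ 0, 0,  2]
J_2(2) ⊕ J_1(2)

The characteristic polynomial is
  det(x·I − A) = x^3 - 6*x^2 + 12*x - 8 = (x - 2)^3

Eigenvalues and multiplicities (the geometric multiplicity of λ is n − rank(A − λI), which equals the number of Jordan blocks for λ):
  λ = 2: algebraic multiplicity = 3, geometric multiplicity = 2

Determining the block sizes for each eigenvalue:
  λ = 2: 2 blocks summing to 3 forces exactly one block of size 2 and the rest size 1 → block sizes [2, 1]

Assembling the blocks gives a Jordan form
J =
  [2, 1, 0]
  [0, 2, 0]
  [0, 0, 2]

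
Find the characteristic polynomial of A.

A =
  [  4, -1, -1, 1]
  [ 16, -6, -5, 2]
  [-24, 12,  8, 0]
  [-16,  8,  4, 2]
x^4 - 8*x^3 + 24*x^2 - 32*x + 16

Expanding det(x·I − A) (e.g. by cofactor expansion or by noting that A is similar to its Jordan form J, which has the same characteristic polynomial as A) gives
  χ_A(x) = x^4 - 8*x^3 + 24*x^2 - 32*x + 16
which factors as (x - 2)^4. The eigenvalues (with algebraic multiplicities) are λ = 2 with multiplicity 4.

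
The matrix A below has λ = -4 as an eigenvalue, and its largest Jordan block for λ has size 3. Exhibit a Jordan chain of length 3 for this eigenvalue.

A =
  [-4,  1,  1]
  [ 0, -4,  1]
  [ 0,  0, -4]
A Jordan chain for λ = -4 of length 3:
v_1 = (1, 0, 0)ᵀ
v_2 = (1, 1, 0)ᵀ
v_3 = (0, 0, 1)ᵀ

Let N = A − (-4)·I. We want v_3 with N^3 v_3 = 0 but N^2 v_3 ≠ 0; then v_{j-1} := N · v_j for j = 3, …, 2.

Pick v_3 = (0, 0, 1)ᵀ.
Then v_2 = N · v_3 = (1, 1, 0)ᵀ.
Then v_1 = N · v_2 = (1, 0, 0)ᵀ.

Sanity check: (A − (-4)·I) v_1 = (0, 0, 0)ᵀ = 0. ✓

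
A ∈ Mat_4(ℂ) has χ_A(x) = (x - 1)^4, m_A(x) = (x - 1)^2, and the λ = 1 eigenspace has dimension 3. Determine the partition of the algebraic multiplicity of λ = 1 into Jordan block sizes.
Block sizes for λ = 1: [2, 1, 1]

Step 1 — from the characteristic polynomial, algebraic multiplicity of λ = 1 is 4. From dim ker(A − (1)·I) = 3, there are exactly 3 Jordan blocks for λ = 1.
Step 2 — from the minimal polynomial, the factor (x − 1)^2 tells us the largest block for λ = 1 has size 2.
Step 3 — with total size 4, 3 blocks, and largest block 2, the block sizes (in nonincreasing order) are [2, 1, 1].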